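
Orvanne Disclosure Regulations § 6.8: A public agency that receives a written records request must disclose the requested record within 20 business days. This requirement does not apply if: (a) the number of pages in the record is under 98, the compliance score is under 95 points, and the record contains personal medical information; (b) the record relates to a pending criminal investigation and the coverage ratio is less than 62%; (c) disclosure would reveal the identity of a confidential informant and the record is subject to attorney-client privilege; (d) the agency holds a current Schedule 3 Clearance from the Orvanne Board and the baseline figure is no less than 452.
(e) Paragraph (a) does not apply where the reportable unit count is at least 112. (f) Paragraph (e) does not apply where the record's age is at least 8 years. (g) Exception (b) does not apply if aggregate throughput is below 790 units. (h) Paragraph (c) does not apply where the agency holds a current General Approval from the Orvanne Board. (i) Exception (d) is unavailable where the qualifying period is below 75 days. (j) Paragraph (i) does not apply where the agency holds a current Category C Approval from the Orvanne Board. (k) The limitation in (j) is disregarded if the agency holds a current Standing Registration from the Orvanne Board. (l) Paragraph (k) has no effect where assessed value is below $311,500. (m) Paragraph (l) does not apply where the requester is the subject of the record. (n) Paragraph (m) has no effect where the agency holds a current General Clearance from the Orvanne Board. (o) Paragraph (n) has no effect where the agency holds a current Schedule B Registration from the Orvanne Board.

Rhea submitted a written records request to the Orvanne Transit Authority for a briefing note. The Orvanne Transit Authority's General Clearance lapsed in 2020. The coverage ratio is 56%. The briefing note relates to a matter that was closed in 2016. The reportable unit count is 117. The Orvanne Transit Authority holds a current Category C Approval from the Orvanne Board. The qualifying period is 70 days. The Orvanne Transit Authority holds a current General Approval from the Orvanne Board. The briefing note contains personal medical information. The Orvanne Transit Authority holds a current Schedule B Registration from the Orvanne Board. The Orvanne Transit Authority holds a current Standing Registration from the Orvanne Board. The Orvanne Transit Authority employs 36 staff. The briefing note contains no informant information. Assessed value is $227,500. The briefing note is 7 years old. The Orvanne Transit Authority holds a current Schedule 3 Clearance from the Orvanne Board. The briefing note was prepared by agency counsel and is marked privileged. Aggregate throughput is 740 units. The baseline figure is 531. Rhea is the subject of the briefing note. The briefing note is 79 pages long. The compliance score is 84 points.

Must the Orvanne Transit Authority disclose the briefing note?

Yes — the Orvanne Transit Authority must disclose the briefing note.

Exception (a)'s conditions are all satisfied: the number of pages in the record is 79, under the 98 limit; the compliance score is 84 points, under the 95 points limit; the briefing note contains personal medical information. But applying paragraphs (e)–(f): (e) operates — the reportable unit count is 117, meeting the 112 threshold. (f), which would lift (e), is inapplicable — the record's age is 7 years, short of 8 years. Exception (a) does not apply.
Exception (b) requires that the record relates to a pending criminal investigation; but the briefing note relates to a closed matter, so (b) is unavailable.
Exception (c) requires that disclosure would reveal the identity of a confidential informant; but the briefing note contains no informant information, so (c) is unavailable.
Exception (d): a current Schedule 3 Clearance is held; the baseline figure is 531, meeting the 452 threshold — every condition holds. However, paragraphs (i)–(o) must be considered: (i) operates against (d): the qualifying period is 70 days, below the 75 days limit. (j) is triggered (a current Category C Approval is held), but yields to (k): (k) applies — a current Standing Registration is held. (l) is triggered (assessed value is $227,500, below the $311,500 limit), but is displaced by (m): (m) operates against (l): Rhea is the subject of the briefing note. (n), which would lift (m), is not triggered — the General Clearance is not current. So (d) is unavailable.
None of the exceptions is available; § 6.8 applies in full.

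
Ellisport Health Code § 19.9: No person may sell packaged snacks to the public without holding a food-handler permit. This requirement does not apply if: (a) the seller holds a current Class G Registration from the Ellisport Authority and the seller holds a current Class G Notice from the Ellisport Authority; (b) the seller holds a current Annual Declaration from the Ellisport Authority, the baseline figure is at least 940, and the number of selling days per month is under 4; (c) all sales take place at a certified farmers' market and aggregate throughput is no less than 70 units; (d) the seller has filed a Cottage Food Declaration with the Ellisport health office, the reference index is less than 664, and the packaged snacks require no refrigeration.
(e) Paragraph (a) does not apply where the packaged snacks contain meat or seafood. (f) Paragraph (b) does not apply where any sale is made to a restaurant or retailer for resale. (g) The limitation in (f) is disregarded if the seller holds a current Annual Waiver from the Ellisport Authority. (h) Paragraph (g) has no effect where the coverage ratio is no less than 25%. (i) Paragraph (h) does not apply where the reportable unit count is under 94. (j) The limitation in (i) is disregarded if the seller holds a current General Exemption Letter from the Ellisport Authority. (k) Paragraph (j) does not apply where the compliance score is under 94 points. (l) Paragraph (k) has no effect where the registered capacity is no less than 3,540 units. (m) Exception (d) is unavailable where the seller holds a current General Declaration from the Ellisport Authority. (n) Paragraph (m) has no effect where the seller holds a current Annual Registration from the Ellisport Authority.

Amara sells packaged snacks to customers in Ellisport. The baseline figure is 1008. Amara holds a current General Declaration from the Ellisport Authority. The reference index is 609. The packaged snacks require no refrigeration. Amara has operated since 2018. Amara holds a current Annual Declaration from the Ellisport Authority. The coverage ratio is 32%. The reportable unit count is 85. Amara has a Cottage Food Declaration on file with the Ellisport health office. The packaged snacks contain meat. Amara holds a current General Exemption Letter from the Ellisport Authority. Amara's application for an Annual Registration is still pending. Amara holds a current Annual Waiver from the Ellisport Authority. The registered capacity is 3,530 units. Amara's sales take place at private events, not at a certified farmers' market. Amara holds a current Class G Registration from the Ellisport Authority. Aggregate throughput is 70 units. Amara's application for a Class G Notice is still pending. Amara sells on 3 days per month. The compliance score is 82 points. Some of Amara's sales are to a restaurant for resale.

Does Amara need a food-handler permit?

Exception (a) fails — no current Class G Notice is held.
All of (b)'s requirements are met (a current Annual Declaration is held; the baseline figure is 1,008, meeting the 940 threshold; the number of selling days per month is 3, under the 4 limit). As to paragraphs (f)–(l): (f) would limit (b) — some sales are to a restaurant for resale — but (g) sets (f) aside: (g) operates against (f): a current Annual Waiver is held. (h) is engaged (the coverage ratio is 32%, meeting the 25% threshold), but is itself disapplied by (i): (i) applies — the reportable unit count is 85, under the 94 limit. (j) would limit (i) — a current General Exemption Letter is held — but (k) sets (j) aside: (k) operates against (j): the compliance score is 82 points, under the 94 points limit. (l) is not triggered (the registered capacity is 3,530 units, short of 3,540 units), so (k) stands. So (b) applies.
Exception (c) requires that all sales take place at a certified farmers' market; but sales are at private events, not a certified farmers' market, so (c) is unavailable.
Exception (d) is satisfied on its face — a Cottage Food Declaration is on file; the reference index is 609, less than the 664 limit; the packaged snacks are shelf-stable. Turning to paragraphs (m)–(n): (m) operates — a current General Declaration is held. (n), which would lift (m), is not triggered — no current Annual Registration is held. Exception (d) does not apply.

No — exception (b) applies; Amara is not required to hold a food-handler permit.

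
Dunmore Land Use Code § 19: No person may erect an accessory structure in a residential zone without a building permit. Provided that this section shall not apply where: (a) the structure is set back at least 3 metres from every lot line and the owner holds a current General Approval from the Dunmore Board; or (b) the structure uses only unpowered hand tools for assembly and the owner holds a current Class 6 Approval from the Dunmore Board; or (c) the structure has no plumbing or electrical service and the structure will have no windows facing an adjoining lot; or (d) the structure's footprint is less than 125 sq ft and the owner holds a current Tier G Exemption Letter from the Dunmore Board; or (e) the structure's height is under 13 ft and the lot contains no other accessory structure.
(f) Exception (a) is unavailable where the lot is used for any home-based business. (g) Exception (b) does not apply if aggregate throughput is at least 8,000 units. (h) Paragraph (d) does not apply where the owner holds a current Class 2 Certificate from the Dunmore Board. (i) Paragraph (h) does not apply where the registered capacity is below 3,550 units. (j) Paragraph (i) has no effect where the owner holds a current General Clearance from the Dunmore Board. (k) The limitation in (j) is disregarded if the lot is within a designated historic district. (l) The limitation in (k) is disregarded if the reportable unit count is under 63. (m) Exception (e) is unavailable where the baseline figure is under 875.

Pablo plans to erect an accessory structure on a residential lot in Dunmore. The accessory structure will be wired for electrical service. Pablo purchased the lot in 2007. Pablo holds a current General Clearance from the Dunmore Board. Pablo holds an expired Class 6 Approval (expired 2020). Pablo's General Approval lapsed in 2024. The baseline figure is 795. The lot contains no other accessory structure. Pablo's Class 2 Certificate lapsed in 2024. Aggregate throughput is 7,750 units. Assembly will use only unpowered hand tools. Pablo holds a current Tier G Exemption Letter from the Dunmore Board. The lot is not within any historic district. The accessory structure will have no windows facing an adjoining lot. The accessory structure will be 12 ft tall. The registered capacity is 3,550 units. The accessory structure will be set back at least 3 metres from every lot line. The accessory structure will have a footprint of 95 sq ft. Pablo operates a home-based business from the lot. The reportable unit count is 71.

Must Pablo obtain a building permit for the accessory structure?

Exception (a) does not apply: the General Approval is not current.
Exception (b) does not apply: there is no Class 6 Approval in force.
Exception (c) requires that the structure has no plumbing or electrical service; but electrical service is planned, so (c) is unavailable.
Exception (d): the structure's footprint is 95 sq ft, less than the 125 sq ft limit; a current Tier G Exemption Letter is held — every condition holds. As to paragraphs (h)–(l): (h) is inapplicable — no current Class 2 Certificate is held. (d) remains available.
Exception (e) is satisfied on its face — the structure's height is 12 ft, under the 13 ft limit; the lot has no other accessory structure. However, paragraph (m) must be considered: (m) operates against (e): the baseline figure is 795, under the 875 limit. So (e) is unavailable.

No — exception (d) applies; Pablo does not need a building permit.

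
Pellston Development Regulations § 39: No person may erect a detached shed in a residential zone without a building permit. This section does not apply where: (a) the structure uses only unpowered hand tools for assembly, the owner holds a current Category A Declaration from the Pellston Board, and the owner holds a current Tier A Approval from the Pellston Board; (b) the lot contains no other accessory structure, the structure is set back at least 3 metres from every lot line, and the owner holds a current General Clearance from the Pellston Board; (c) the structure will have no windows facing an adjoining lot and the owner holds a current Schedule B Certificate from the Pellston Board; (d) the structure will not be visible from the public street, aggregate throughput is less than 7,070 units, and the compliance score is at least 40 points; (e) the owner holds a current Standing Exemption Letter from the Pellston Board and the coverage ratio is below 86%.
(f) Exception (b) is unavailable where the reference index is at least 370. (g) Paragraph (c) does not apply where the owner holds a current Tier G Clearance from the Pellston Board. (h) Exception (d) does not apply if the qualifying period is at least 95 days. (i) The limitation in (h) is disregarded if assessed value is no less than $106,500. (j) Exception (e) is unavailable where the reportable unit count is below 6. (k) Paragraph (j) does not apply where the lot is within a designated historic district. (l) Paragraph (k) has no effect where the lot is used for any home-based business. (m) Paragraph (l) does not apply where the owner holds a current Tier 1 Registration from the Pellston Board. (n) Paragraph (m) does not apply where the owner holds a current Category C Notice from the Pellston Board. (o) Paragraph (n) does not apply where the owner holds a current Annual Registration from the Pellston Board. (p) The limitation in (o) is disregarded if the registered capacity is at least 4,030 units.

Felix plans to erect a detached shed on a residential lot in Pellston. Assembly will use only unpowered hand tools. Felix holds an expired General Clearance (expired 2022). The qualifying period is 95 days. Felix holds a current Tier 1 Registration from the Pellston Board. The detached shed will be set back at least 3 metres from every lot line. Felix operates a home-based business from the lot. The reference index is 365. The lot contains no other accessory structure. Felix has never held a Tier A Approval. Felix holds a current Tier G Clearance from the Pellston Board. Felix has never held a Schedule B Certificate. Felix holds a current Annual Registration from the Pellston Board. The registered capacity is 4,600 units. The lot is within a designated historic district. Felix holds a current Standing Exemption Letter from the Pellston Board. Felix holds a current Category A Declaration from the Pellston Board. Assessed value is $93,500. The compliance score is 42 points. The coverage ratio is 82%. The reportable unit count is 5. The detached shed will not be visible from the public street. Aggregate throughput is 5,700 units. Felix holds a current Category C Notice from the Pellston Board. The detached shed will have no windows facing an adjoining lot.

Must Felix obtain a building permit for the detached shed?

Exception (a) does not apply: there is no Tier A Approval in force.
Exception (b) fails — there is no General Clearance in force.
Exception (c) fails — no current Schedule B Certificate is held.
Exception (d)'s conditions are all satisfied: the structure will not be visible from the street; aggregate throughput is 5,700 units, less than the 7,070 units limit; the compliance score is 42 points, meeting the 40 points threshold. But: (h) applies — the qualifying period is 95 days, meeting the 95 days threshold. (i), which would lift (h), is not triggered — assessed value is $93,500, short of $106,500. (d) is therefore removed.
Exception (e)'s conditions are all satisfied: a current Standing Exemption Letter is held; the coverage ratio is 82%, below the 86% limit. But applying paragraphs (j)–(p): (j) operates against (e): the reportable unit count is 5, below the 6 limit. (k) would limit (j) — the lot is in a historic district — but (l) sets (k) aside: (l) is triggered — a home-based business operates on the lot. (m) applies (a current Tier 1 Registration is held), but is displaced by (n): (n) is triggered — a current Category C Notice is held. (o) would limit (n) — a current Annual Registration is held — but (p) sets (o) aside: (p) is engaged — the registered capacity is 4,600 units, meeting the 4,030 units threshold. Exception (e) does not apply.
No exception is made out. Felix falls within the general rule.

Yes — Felix must obtain a building permit.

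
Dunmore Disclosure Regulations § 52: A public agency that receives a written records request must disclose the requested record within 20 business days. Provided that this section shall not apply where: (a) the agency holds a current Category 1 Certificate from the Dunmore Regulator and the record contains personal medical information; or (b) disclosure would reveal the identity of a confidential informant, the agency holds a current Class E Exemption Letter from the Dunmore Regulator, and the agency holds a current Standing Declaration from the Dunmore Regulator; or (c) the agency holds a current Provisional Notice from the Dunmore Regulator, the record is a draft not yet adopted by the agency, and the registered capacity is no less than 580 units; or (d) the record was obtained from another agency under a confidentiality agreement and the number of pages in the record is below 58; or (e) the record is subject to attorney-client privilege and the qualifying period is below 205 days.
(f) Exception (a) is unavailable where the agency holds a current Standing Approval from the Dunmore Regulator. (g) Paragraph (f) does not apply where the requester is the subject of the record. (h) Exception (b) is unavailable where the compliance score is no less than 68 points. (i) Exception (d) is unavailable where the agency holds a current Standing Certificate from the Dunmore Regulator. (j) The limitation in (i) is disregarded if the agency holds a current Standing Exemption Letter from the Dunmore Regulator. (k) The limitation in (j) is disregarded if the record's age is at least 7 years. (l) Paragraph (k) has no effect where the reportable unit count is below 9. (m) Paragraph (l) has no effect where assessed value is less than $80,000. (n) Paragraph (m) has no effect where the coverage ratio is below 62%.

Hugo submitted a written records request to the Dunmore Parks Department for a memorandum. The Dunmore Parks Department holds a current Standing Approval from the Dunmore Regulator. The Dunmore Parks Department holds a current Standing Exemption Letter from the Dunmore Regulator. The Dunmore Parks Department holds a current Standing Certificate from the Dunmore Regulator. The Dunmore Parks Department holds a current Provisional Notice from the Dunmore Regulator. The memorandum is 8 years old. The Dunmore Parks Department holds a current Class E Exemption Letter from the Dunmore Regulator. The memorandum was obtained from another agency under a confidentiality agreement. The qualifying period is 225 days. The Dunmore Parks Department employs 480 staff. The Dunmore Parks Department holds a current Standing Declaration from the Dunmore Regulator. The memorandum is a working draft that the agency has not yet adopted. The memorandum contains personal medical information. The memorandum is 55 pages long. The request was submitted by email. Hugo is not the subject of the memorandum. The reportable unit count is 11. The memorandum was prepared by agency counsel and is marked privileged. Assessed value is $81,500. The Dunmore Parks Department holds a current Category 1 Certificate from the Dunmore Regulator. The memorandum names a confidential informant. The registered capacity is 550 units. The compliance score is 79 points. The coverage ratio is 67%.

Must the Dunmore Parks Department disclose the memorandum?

Exception (a) is satisfied on its face — a current Category 1 Certificate is held; the memorandum contains personal medical information. However, paragraphs (f)–(g) must be considered: (f) operates against (a): a current Standing Approval is held. (g), which would lift (f), is inapplicable — Hugo is not the subject of the memorandum. (a) is therefore removed.
All of (b)'s requirements are met (the memorandum names a confidential informant; a current Class E Exemption Letter is held; a current Standing Declaration is held). However, paragraph (h) must be considered: (h) operates against (b): the compliance score is 79 points, meeting the 68 points threshold. So (b) is unavailable.
Exception (c) fails — the registered capacity is 550 units, short of 580 units.
All of (d)'s requirements are met (the memorandum was obtained under a confidentiality agreement; the number of pages in the record is 55, below the 58 limit). But applying paragraphs (i)–(n): (i) is triggered — a current Standing Certificate is held. (j) is engaged (a current Standing Exemption Letter is held), but yields to (k): (k) applies — the record's age is 8 years, meeting the 7 years threshold. (l) is inapplicable (the reportable unit count is 11, not below 9), so (k) stands. So (d) is unavailable.
Exception (e) requires that the qualifying period is below 205 days; but the qualifying period is 225 days, not below 205 days, so (e) is unavailable.
Every exception is unavailable, so the rule governs.

Yes — the Dunmore Parks Department must disclose the memorandum.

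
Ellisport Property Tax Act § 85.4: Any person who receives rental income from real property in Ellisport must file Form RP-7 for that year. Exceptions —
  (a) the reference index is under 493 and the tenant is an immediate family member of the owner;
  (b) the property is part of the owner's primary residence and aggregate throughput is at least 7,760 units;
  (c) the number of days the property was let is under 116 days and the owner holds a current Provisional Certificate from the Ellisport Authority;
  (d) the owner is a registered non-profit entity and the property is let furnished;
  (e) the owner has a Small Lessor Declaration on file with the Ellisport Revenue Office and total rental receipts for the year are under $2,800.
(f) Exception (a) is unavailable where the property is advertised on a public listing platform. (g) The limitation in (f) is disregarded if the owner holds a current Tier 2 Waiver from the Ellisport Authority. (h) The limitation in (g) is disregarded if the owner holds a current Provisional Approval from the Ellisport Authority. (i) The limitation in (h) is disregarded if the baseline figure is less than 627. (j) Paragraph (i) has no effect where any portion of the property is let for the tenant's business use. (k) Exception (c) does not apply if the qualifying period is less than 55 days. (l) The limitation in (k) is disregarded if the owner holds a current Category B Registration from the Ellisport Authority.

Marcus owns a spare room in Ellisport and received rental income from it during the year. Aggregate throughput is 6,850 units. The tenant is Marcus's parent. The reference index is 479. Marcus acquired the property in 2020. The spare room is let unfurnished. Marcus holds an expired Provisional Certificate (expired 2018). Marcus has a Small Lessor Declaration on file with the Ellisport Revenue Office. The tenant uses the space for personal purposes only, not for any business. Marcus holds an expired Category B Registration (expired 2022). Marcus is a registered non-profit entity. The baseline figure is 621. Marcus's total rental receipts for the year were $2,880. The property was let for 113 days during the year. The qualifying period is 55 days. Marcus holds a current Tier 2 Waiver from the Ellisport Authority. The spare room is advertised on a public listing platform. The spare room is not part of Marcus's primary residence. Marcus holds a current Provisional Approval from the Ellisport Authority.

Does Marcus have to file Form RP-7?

No — exception (a) applies; Marcus is not required to file Form RP-7.

All of (a)'s requirements are met (the reference index is 479, under the 493 limit; the tenant is an immediate family member). Applying paragraphs (f)–(j): (f) is engaged (the property is publicly advertised), but is set aside by (g): (g) operates — a current Tier 2 Waiver is held. (h) would limit (g) — a current Provisional Approval is held — but (i) sets (h) aside: (i) operates against (h): the baseline figure is 621, less than the 627 limit. (j), which would lift (i), is not engaged — the space is used for personal purposes only. So (a) applies.
Exception (b) does not apply: the spare room is not part of the primary residence.
Exception (c) does not apply: the Provisional Certificate is not current.
Exception (d) requires that the property is let furnished; but the property is let unfurnished, so (d) is unavailable.
Exception (e) does not apply: total rental receipts for the year are $2,880, not under $2,800.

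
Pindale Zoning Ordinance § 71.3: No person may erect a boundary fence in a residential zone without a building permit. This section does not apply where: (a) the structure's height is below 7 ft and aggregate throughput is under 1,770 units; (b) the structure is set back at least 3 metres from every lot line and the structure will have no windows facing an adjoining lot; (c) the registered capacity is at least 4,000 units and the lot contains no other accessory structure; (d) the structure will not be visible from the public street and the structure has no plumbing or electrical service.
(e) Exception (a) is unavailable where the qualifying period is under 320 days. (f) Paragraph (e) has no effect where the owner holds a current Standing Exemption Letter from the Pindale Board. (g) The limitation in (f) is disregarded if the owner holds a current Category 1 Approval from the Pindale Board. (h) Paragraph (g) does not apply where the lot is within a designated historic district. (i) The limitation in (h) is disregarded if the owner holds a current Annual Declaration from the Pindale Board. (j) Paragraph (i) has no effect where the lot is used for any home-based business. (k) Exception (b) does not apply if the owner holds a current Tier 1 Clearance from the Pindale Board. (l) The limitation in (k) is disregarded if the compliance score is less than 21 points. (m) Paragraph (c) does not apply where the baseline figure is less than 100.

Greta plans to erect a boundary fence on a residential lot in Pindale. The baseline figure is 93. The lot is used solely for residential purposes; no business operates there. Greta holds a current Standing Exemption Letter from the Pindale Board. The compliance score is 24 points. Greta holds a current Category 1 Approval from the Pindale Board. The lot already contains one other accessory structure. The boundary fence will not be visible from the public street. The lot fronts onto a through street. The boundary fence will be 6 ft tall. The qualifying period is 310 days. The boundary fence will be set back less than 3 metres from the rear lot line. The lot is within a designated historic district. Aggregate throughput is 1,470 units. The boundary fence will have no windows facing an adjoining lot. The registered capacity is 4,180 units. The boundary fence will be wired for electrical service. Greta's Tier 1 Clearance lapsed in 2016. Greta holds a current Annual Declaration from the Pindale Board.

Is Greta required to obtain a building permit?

Exception (a) is satisfied on its face — the structure's height is 6 ft, below the 7 ft limit; aggregate throughput is 1,470 units, under the 1,770 units limit. However, paragraphs (e)–(j) must be considered: (e) is engaged — the qualifying period is 310 days, under the 320 days limit. (f) would limit (e) — a current Standing Exemption Letter is held — but (g) sets (f) aside: (g) operates against (f): a current Category 1 Approval is held. (h) operates (the lot is in a historic district), but is set aside by (i): (i) is engaged — a current Annual Declaration is held. (j) is inapplicable (the lot is solely residential), so (i) stands. (a) is therefore removed.
Exception (b) does not apply: the rear setback is under 3 m.
Exception (c) does not apply: the lot already has another accessory structure.
Exception (d) fails — electrical service is planned.
None of the exceptions is available; § 71.3 applies in full.

Yes — Greta must obtain a building permit.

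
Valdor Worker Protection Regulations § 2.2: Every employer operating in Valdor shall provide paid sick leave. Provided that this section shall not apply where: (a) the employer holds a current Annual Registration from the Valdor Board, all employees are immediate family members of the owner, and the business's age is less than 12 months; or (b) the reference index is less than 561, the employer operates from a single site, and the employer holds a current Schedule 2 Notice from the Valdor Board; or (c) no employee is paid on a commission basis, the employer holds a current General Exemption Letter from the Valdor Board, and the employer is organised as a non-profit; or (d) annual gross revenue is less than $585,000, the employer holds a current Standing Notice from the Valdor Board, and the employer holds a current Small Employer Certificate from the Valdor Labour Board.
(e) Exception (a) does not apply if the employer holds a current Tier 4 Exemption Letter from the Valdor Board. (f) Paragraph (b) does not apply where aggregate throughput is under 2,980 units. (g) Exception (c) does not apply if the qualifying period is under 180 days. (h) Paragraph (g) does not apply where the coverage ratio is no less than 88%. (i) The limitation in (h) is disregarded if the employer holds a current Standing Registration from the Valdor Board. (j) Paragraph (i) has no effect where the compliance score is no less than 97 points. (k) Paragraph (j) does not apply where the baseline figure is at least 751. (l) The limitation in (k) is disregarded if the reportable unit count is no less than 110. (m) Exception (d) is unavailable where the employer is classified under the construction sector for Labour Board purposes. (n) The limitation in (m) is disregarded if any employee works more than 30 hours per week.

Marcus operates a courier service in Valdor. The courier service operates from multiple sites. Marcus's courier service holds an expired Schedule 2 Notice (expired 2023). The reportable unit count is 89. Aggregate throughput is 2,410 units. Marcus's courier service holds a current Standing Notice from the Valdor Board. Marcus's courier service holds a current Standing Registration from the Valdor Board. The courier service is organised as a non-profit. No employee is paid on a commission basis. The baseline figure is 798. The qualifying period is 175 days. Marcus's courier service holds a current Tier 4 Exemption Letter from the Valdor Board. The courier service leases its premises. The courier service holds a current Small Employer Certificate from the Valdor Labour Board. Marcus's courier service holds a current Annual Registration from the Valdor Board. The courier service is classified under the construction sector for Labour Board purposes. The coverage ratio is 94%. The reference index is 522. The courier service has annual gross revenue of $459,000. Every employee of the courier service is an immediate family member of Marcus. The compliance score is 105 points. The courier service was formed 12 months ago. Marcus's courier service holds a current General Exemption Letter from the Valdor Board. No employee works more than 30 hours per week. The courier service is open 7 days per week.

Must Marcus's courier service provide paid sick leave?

Exception (a) does not apply: the business's age is 12 months, not less than 12 months.
Exception (b) does not apply: the employer operates from multiple sites.
All of (c)'s requirements are met (no employee is paid on commission; a current General Exemption Letter is held; the employer is a non-profit). Turning to paragraphs (g)–(l): (g) operates against (c): the qualifying period is 175 days, under the 180 days limit. (h) is engaged (the coverage ratio is 94%, meeting the 88% threshold), but is overridden by (i): (i) operates against (h): a current Standing Registration is held. (j) is triggered (the compliance score is 105 points, meeting the 97 points threshold), but is overridden by (k): (k) operates — the baseline figure is 798, meeting the 751 threshold. (l) does not operate here (the reportable unit count is 89, short of 110), so (k) stands. Exception (c) does not apply.
Exception (d): annual gross revenue is $459,000, less than the $585,000 limit; a current Standing Notice is held; a current Small Employer Certificate is held — every condition holds. However, paragraphs (m)–(n) must be considered: (m) operates against (d): the courier service is classified under the construction sector. (n) does not operate here (no employee exceeds 30 hours/week), so (m) stands. Exception (d) does not apply.
No exception is made out. Marcus's courier service falls within the general rule.

Yes — Marcus's courier service must provide paid sick leave.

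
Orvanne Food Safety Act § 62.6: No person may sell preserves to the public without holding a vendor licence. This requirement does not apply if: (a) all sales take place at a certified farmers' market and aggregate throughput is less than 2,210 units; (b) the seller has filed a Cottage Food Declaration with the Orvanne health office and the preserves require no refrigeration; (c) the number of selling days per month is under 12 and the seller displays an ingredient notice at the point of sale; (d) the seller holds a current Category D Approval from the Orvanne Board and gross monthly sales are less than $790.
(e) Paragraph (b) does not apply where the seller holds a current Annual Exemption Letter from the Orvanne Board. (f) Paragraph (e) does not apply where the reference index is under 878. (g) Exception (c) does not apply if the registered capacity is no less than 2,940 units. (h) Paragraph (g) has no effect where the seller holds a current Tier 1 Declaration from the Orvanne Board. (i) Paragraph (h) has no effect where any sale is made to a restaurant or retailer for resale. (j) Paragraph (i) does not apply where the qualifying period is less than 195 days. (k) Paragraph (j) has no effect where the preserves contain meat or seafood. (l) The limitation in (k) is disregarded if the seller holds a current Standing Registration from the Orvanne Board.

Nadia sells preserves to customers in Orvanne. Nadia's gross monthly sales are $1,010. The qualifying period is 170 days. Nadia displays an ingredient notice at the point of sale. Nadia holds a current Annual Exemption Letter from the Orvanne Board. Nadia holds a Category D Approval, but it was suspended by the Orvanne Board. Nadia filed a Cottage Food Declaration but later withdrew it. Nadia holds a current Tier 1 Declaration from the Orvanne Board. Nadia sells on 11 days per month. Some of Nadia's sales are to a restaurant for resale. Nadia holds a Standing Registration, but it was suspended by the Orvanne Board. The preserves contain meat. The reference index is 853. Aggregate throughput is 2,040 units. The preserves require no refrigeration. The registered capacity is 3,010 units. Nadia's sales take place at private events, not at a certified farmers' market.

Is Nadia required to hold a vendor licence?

Yes — Nadia must hold a vendor licence.

Exception (a) does not apply: sales are at private events, not a certified farmers' market.
Exception (b) fails — the Cottage Food Declaration was withdrawn.
Exception (c)'s conditions are all satisfied: the number of selling days per month is 11, under the 12 limit; an ingredient notice is displayed. But: (g) is engaged — the registered capacity is 3,010 units, meeting the 2,940 units threshold. (h) is triggered (a current Tier 1 Declaration is held), but is displaced by (i): (i) operates against (h): some sales are to a restaurant for resale. (j) would limit (i) — the qualifying period is 170 days, less than the 195 days limit — but (k) sets (j) aside: (k) is triggered — the preserves contain meat. (l), which would lift (k), is not triggered — the Standing Registration is not current. Exception (c) does not apply.
Exception (d) fails — no current Category D Approval is held.
No exception applies. The general rule governs.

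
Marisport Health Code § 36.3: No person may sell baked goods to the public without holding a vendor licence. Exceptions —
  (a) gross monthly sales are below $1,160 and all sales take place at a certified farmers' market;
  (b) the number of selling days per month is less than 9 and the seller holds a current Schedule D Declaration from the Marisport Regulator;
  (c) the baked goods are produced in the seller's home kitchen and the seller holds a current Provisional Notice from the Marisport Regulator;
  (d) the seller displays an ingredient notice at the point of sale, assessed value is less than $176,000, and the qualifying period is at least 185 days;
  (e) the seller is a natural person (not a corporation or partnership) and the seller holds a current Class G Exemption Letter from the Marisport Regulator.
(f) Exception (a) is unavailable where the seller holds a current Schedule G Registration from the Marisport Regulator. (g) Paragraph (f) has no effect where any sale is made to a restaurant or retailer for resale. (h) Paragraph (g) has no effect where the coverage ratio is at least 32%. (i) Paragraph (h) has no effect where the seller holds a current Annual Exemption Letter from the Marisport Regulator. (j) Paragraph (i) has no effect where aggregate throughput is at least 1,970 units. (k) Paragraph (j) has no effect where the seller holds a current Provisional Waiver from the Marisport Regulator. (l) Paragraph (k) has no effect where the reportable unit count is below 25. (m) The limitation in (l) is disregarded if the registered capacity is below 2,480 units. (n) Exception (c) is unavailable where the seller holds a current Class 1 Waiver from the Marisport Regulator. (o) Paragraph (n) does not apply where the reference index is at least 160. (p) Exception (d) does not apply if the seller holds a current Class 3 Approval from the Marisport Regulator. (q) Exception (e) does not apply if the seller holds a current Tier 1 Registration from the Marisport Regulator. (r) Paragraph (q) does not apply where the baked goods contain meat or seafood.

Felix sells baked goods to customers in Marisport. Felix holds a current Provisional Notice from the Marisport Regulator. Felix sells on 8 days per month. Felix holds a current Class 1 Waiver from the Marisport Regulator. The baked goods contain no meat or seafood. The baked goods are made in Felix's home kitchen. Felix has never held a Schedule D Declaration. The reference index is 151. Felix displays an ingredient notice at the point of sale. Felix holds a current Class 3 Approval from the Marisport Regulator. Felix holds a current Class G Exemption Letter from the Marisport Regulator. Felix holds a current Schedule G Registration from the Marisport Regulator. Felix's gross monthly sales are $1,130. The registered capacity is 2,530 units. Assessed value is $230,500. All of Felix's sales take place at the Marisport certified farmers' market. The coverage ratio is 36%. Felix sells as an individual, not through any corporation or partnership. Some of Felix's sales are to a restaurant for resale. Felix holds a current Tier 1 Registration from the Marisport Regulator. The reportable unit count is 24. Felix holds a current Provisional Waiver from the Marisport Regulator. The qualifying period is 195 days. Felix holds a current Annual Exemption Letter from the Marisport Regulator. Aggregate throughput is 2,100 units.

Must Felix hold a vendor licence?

Exception (a): gross monthly sales are $1,130, below the $1,160 limit; all sales are at a certified farmers' market — every condition holds. However, paragraphs (f)–(m) must be considered: (f) operates against (a): a current Schedule G Registration is held. (g) is triggered (some sales are to a restaurant for resale), but is displaced by (h): (h) operates against (g): the coverage ratio is 36%, meeting the 32% threshold. (i) would limit (h) — a current Annual Exemption Letter is held — but (j) sets (i) aside: (j) operates against (i): aggregate throughput is 2,100 units, meeting the 1,970 units threshold. (k) is engaged (a current Provisional Waiver is held), but is overridden by (l): (l) operates — the reportable unit count is 24, below the 25 limit. (m), which would lift (l), is not engaged — the registered capacity is 2,530 units, not below 2,480 units. (a) is therefore removed.
Exception (b) requires that the seller holds a current Schedule D Declaration from the Marisport Regulator; but the Schedule D Declaration is not current, so (b) is unavailable.
Exception (c)'s conditions are all satisfied: the baked goods are home-kitchen produced; a current Provisional Notice is held. But: (n) applies — a current Class 1 Waiver is held. (o) is not triggered (the reference index is 151, short of 160), so (n) stands. So (c) is unavailable.
Exception (d) fails — assessed value is $230,500, not less than $176,000.
Exception (e) is satisfied on its face — the seller is a natural person; a current Class G Exemption Letter is held. However, paragraphs (q)–(r) must be considered: (q) operates against (e): a current Tier 1 Registration is held. (r) is not triggered (the baked goods contain no meat or seafood), so (q) stands. (e) is therefore removed.
No exception is made out. Felix falls within the general rule.

Yes — Felix must hold a vendor licence.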